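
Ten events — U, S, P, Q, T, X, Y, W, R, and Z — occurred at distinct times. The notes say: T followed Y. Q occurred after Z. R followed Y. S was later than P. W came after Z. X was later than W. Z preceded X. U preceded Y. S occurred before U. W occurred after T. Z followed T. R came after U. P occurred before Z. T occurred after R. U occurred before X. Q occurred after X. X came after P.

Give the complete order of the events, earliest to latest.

The constraints fix every adjacent pair, so only one ordering works:
P → S → U → Y → R → T → Z → W → X → Q.

P, S, U, Y, R, T, Z, W, X, Q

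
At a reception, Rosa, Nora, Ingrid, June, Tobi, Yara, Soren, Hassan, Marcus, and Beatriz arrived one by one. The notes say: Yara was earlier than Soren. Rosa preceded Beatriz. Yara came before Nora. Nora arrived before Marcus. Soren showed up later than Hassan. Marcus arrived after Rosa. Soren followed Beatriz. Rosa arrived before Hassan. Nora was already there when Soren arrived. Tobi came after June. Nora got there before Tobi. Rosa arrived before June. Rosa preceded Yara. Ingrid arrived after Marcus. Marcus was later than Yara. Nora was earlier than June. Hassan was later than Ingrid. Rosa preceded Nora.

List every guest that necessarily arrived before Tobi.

Directly stated before Tobi: June and Nora.
Rosa reaches Tobi via Rosa → Nora → Tobi.
Yara reaches Tobi via Yara → Nora → Tobi.
No chain forces Beatriz (or any of the others) ahead of Tobi.

June, Nora, Rosa, Yara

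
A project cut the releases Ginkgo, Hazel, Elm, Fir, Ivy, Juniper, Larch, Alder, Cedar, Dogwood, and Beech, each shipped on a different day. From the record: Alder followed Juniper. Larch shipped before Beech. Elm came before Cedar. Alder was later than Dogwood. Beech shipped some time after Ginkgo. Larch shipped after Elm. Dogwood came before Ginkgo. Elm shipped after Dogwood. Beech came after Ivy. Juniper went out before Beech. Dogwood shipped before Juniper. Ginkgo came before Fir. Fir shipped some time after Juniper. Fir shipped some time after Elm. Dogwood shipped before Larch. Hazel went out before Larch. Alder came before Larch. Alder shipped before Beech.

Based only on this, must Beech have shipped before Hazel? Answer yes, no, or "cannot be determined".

Tracing the constraints gives Hazel → Larch → Beech, so Hazel must come before Beech.
That means Beech cannot be before Hazel.

no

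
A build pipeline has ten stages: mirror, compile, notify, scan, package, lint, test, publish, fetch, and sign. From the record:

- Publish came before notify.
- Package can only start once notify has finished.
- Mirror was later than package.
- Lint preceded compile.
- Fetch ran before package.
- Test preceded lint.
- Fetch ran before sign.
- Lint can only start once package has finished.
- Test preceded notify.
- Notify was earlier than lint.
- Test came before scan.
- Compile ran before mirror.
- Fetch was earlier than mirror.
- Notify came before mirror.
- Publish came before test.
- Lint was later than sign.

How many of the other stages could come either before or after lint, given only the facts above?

1

Forced before lint: fetch, notify, package, publish, sign, and test; forced after lint: compile and mirror.
That leaves scan with no forced order relative to lint — 1.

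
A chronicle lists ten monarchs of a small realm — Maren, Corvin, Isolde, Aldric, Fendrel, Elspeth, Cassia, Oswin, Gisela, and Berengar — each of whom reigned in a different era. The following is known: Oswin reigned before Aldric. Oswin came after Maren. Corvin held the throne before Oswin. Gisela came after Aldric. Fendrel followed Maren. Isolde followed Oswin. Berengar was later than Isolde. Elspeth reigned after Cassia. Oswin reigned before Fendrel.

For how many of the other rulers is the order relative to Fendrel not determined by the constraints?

6

Forced before Fendrel: Corvin, Maren, and Oswin.
That leaves Aldric, Berengar, Cassia, Elspeth, Gisela, and Isolde with no forced order relative to Fendrel — 6.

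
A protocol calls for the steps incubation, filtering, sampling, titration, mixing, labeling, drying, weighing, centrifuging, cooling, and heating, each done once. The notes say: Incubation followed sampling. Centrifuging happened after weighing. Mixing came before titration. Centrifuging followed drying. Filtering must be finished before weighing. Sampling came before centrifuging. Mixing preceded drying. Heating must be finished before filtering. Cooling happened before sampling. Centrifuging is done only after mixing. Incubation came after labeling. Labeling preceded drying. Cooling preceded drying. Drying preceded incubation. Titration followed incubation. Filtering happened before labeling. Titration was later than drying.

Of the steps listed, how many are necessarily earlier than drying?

5

Directly stated before drying: cooling, labeling, and mixing.
Filtering reaches drying via filtering → labeling → drying.
Heating reaches drying via heating → filtering → labeling → drying.
No chain forces incubation (or any of the others) ahead of drying.
That's cooling, filtering, heating, labeling, and mixing — 5 in all.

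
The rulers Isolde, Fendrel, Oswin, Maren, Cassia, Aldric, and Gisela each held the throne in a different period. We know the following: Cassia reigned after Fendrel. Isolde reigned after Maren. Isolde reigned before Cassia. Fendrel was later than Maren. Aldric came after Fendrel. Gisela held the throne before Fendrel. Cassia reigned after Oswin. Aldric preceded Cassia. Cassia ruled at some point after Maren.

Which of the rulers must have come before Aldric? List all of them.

Fendrel, Gisela, Maren

Directly stated before Aldric: Fendrel.
Gisela reaches Aldric via Gisela → Fendrel → Aldric.
Maren reaches Aldric via Maren → Fendrel → Aldric.
No chain forces Cassia (or any of the others) ahead of Aldric.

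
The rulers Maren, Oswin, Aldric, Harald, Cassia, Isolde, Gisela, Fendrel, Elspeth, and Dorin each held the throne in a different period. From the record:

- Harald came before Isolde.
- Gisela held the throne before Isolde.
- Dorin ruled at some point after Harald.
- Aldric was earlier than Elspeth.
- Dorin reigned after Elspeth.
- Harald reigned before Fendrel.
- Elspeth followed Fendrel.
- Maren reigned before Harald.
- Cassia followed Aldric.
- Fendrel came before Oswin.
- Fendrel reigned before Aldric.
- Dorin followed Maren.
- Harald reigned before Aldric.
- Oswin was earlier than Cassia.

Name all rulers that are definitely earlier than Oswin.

Fendrel, Harald, Maren

Directly stated before Oswin: Fendrel.
Harald reaches Oswin via Harald → Fendrel → Oswin.
Maren reaches Oswin via Maren → Harald → Fendrel → Oswin.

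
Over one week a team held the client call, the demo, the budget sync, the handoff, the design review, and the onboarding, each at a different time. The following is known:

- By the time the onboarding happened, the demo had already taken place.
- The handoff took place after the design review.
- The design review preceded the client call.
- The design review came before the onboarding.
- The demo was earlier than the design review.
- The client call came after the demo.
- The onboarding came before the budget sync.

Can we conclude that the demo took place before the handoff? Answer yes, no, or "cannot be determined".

Chain the constraints: the demo → the design review → the handoff. Each link is directly stated, so the demo comes before the handoff.

yes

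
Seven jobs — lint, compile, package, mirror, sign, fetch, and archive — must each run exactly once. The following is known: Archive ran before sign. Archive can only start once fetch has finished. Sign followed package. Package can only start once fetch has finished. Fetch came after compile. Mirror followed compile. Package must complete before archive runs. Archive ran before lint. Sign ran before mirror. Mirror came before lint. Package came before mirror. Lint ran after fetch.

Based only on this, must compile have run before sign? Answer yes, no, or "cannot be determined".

yes

Chain the constraints: compile → fetch → package → sign. Each link is directly stated, so compile comes before sign.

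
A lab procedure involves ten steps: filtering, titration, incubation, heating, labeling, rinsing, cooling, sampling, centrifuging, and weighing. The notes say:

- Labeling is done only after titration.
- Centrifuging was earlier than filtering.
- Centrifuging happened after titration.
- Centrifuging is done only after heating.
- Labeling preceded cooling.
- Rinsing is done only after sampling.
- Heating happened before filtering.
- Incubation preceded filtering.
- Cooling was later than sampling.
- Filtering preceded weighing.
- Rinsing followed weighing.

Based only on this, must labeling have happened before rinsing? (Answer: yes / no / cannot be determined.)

cannot be determined

No chain of stated constraints runs from labeling to rinsing, and none runs from rinsing to labeling either.
So the relative order of labeling and rinsing is not fixed by the given facts.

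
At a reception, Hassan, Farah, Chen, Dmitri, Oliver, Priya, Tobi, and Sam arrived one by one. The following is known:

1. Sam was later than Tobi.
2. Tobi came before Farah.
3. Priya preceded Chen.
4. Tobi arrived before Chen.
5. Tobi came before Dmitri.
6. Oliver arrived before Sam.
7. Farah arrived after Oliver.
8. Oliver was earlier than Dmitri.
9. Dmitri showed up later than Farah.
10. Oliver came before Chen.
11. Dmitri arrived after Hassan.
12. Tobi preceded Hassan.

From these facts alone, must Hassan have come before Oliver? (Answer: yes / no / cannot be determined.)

cannot be determined

No chain of stated constraints runs from Hassan to Oliver, and none runs from Oliver to Hassan either.
So the relative order of Hassan and Oliver is not fixed by the given facts.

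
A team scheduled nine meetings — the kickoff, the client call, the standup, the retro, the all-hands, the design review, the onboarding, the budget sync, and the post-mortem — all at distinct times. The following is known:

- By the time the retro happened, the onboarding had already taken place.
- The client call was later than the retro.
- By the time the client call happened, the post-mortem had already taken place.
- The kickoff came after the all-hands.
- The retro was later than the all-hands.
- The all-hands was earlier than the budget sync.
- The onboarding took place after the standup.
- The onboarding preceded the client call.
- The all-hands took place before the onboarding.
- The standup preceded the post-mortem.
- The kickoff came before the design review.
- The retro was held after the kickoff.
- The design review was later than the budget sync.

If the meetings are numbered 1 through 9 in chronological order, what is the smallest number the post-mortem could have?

The standup must come before the post-mortem — 1 forced predecessor.
Nothing else is forced ahead of the post-mortem, so its earliest slot is position 1 + 1 = 2.

2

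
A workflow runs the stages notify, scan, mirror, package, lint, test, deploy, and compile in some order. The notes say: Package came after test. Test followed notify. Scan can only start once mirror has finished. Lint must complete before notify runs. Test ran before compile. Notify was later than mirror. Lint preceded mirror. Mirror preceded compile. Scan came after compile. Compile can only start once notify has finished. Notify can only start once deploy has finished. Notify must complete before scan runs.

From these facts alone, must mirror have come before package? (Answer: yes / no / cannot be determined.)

Chain the constraints: mirror → notify → test → package. Each link is directly stated, so mirror comes before package.

yes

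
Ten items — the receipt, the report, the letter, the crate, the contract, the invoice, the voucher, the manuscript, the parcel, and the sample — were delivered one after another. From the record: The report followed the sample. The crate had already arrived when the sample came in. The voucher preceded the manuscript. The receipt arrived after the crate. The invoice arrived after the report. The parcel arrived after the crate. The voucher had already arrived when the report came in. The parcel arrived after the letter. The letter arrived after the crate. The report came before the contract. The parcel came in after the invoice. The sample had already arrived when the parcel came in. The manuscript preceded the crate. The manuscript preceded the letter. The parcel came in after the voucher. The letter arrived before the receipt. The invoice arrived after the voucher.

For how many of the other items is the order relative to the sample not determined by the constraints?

Forced before the sample: the crate, the manuscript, and the voucher; forced after the sample: the contract, the invoice, the parcel, and the report.
That leaves the letter and the receipt with no forced order relative to the sample — 2.

2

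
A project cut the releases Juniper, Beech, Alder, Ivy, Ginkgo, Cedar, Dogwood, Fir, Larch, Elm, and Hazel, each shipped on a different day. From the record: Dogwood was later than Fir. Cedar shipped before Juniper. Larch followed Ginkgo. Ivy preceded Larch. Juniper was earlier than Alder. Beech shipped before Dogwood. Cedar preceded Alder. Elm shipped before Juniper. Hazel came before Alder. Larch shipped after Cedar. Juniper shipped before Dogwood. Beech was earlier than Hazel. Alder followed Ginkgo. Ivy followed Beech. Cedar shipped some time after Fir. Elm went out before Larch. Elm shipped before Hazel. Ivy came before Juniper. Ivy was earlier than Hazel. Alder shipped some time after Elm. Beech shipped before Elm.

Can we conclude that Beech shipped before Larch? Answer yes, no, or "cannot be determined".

Chain the constraints: Beech → Ivy → Larch. Each link is directly stated, so Beech comes before Larch.

yes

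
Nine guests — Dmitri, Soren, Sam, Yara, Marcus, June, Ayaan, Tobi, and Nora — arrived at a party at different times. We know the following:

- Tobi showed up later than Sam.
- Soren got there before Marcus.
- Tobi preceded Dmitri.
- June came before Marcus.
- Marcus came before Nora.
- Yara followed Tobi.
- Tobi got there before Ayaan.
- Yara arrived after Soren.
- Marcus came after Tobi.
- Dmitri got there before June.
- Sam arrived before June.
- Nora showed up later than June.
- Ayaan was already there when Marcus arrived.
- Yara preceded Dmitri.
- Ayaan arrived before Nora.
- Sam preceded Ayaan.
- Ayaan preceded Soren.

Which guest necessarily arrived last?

Nora

Every other guest has a chain of constraints placing them before Nora, so Nora is last.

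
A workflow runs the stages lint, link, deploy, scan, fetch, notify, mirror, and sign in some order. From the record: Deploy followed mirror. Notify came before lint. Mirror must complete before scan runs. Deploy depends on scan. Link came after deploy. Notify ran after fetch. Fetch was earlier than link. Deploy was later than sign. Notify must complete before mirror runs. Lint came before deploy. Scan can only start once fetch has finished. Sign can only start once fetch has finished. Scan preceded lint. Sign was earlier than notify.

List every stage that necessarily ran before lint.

Directly stated before lint: notify and scan.
Fetch reaches lint via fetch → scan → lint.
Mirror reaches lint via mirror → scan → lint.
Sign reaches lint via sign → notify → lint.

fetch, mirror, notify, scan, sign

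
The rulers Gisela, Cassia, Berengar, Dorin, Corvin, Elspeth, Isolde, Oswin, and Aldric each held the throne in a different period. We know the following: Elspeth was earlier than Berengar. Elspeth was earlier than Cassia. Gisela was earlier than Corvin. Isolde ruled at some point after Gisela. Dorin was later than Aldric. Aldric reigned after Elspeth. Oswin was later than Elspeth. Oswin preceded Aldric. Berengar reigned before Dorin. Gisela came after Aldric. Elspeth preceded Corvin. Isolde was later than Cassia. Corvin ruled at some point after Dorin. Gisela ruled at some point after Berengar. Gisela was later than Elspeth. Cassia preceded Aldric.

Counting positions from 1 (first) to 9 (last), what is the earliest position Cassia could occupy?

2

Elspeth must come before Cassia — 1 forced predecessor.
Nothing else is forced ahead of Cassia, so their earliest slot is position 1 + 1 = 2.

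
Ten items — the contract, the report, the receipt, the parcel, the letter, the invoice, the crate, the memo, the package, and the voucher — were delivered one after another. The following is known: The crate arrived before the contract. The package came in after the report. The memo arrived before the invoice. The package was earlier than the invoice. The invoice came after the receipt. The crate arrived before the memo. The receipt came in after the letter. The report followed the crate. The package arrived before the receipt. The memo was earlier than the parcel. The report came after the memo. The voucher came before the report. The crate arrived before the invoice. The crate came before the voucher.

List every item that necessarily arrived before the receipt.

Directly stated before the receipt: the letter and the package.
The crate reaches the receipt via the crate → the report → the package → the receipt.
The memo reaches the receipt via the memo → the report → the package → the receipt.
The report reaches the receipt via the report → the package → the receipt.
Likewise the voucher reaches the receipt by chaining the stated constraints.

the crate, the letter, the memo, the package, the report, the voucher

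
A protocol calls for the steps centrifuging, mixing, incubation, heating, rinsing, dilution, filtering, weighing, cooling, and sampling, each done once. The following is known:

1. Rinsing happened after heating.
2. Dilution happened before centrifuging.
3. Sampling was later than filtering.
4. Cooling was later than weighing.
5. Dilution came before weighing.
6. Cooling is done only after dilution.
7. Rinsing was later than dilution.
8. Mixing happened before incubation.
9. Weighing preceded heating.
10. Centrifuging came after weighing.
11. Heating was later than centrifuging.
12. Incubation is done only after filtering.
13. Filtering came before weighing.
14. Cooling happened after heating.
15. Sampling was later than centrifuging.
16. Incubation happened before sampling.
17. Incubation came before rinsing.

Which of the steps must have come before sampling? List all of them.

Directly stated before sampling: centrifuging, filtering, and incubation.
Dilution reaches sampling via dilution → centrifuging → sampling.
Mixing reaches sampling via mixing → incubation → sampling.
Weighing reaches sampling via weighing → centrifuging → sampling.

centrifuging, dilution, filtering, incubation, mixing, weighing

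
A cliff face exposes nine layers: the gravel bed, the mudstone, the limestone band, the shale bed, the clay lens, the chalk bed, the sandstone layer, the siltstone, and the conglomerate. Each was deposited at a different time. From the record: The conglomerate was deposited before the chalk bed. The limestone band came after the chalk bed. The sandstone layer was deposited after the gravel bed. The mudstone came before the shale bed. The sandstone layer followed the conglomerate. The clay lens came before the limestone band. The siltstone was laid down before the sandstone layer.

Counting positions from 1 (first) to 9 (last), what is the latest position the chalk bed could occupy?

The chalk bed must come before the limestone band — 1 layer forced after it.
Everything else can be placed before the chalk bed in some valid order, so the chalk bed can sit as late as position 9 − 1 = 8.

8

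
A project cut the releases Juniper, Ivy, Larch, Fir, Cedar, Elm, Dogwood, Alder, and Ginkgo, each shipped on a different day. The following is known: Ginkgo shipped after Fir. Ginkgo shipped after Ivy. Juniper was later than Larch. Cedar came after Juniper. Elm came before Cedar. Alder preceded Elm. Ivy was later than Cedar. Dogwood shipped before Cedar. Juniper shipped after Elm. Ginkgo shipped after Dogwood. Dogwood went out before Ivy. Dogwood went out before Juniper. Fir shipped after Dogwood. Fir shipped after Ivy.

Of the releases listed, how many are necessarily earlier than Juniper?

Directly stated before Juniper: Dogwood, Elm, and Larch.
Alder reaches Juniper via Alder → Elm → Juniper.
No chain forces Ginkgo (or any of the others) ahead of Juniper.
That's Alder, Dogwood, Elm, and Larch — 4 in all.

4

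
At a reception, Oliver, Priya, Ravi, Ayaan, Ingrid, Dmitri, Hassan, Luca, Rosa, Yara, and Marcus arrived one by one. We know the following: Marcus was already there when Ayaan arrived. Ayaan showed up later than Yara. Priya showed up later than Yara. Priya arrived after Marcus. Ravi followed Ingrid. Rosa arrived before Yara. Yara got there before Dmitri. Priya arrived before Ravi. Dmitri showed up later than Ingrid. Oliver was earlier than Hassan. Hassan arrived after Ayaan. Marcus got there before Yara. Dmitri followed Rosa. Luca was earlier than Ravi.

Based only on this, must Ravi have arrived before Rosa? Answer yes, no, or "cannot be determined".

no

Tracing the constraints gives Rosa → Yara → Priya → Ravi, so Rosa must come before Ravi.
That means Ravi cannot be before Rosa.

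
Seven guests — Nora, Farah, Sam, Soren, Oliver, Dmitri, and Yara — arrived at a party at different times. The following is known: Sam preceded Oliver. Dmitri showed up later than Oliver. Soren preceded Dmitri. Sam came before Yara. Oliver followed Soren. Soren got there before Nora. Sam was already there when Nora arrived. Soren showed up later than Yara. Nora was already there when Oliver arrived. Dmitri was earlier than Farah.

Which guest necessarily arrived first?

Sam

Sam has a chain of constraints placing them before every other guest, so Sam must be first.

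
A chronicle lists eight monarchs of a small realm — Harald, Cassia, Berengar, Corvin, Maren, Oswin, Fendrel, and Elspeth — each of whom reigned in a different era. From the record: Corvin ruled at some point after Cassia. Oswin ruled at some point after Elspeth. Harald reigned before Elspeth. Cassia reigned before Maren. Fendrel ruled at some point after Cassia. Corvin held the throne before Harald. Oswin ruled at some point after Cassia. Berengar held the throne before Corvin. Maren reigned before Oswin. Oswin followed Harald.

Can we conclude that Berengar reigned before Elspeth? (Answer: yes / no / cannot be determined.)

yes

Chain the constraints: Berengar → Corvin → Harald → Elspeth. Each link is directly stated, so Berengar comes before Elspeth.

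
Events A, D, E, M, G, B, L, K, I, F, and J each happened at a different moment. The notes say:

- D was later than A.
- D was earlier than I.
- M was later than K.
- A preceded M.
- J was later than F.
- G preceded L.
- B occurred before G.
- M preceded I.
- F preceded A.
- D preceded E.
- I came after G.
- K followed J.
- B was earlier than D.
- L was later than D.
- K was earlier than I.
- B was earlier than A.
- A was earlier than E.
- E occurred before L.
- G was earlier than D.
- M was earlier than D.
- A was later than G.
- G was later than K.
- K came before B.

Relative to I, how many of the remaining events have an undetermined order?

Forced before I: A, B, D, F, G, J, K, and M.
That leaves E and L with no forced order relative to I — 2.

2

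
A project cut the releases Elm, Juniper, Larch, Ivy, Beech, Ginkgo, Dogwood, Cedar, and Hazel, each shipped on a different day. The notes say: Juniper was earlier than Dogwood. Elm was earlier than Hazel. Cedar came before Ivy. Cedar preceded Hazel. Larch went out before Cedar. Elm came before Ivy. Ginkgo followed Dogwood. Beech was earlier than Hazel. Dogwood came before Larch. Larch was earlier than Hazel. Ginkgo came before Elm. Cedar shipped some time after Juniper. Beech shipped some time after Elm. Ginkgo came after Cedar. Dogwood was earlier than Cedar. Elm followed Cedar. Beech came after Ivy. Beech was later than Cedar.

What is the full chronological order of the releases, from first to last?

Juniper, Dogwood, Larch, Cedar, Ginkgo, Elm, Ivy, Beech, Hazel

The constraints fix every adjacent pair, so only one ordering works:
Juniper → Dogwood → Larch → Cedar → Ginkgo → Elm → Ivy → Beech → Hazel.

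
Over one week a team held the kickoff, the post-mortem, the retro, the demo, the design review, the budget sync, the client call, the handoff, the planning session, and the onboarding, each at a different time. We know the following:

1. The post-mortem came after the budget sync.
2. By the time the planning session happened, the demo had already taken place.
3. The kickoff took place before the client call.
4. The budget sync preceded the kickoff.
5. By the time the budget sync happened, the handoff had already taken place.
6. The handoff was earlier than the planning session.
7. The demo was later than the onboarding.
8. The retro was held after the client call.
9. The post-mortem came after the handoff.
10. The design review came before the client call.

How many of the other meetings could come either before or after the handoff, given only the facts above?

3

Forced after the handoff: the budget sync, the client call, the kickoff, the planning session, the post-mortem, and the retro.
That leaves the demo, the design review, and the onboarding with no forced order relative to the handoff — 3.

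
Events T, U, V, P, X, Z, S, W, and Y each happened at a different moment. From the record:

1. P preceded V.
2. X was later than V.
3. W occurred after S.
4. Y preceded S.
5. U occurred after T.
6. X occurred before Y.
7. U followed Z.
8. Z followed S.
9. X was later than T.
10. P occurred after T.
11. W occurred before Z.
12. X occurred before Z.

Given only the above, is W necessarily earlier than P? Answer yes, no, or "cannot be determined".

no

Tracing the constraints gives P → V → X → Y → S → W, so P must come before W.
That means W cannot be before P.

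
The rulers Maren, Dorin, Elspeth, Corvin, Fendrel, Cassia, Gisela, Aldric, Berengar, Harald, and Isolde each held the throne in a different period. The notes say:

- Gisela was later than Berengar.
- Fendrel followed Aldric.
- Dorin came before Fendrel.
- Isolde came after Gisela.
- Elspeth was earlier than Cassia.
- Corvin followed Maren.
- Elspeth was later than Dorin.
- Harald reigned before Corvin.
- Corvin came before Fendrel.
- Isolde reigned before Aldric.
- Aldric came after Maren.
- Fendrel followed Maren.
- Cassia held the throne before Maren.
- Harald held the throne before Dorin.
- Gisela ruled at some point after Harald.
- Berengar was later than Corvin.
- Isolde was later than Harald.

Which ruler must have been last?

Every other ruler has a chain of constraints placing them before Fendrel, so Fendrel is last.

Fendrel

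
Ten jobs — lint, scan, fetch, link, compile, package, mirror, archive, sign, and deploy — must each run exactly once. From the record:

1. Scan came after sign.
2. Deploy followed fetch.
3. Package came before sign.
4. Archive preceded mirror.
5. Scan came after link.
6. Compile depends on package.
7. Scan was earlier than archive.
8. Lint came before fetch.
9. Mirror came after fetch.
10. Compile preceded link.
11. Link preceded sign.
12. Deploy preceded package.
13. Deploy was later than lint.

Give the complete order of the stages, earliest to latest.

The constraints fix every adjacent pair, so only one ordering works:
lint → fetch → deploy → package → compile → link → sign → scan → archive → mirror.

lint, fetch, deploy, package, compile, link, sign, scan, archive, mirror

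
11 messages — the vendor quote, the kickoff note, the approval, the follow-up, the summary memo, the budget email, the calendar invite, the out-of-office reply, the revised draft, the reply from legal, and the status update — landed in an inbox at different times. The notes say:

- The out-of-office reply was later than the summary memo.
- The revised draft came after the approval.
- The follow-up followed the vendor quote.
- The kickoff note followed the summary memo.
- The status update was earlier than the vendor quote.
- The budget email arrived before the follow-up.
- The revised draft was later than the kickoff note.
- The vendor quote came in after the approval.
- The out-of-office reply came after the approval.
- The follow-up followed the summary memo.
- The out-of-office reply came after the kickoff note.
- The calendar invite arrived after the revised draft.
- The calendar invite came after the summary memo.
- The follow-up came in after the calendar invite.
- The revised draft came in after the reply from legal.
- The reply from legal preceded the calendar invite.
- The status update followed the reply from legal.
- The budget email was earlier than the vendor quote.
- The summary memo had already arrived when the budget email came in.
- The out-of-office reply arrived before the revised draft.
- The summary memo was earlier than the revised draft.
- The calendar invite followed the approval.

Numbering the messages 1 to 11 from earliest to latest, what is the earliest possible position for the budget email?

The summary memo must come before the budget email — 1 forced predecessor.
Nothing else is forced ahead of the budget email, so its earliest slot is position 1 + 1 = 2.

2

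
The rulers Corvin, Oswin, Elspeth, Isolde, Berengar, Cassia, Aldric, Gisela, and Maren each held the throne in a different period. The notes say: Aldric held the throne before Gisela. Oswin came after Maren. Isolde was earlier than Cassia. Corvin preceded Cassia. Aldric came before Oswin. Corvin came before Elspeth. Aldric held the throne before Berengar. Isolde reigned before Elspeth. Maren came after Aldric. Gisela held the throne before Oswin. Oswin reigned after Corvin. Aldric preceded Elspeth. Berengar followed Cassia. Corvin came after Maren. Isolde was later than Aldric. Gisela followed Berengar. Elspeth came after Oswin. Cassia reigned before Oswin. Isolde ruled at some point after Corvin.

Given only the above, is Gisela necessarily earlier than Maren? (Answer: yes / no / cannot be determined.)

Tracing the constraints gives Maren → Corvin → Cassia → Berengar → Gisela, so Maren must come before Gisela.
That means Gisela cannot be before Maren.

no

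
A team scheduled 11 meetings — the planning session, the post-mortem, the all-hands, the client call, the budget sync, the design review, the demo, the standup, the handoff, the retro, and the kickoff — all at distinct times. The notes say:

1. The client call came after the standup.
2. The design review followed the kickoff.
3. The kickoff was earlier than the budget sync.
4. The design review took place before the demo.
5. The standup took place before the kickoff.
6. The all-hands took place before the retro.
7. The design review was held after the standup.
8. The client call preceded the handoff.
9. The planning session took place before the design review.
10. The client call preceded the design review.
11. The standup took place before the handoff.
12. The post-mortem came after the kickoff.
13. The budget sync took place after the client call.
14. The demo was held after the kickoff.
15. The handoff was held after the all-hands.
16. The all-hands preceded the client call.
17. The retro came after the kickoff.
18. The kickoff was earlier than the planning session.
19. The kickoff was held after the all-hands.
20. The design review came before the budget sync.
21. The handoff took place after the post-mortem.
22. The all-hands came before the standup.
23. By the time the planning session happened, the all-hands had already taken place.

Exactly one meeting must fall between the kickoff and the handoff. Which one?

the post-mortem

Tracing the constraints gives the kickoff → the post-mortem → the handoff, so the post-mortem sits after the kickoff and before the handoff.
No other meeting is forced both after the kickoff and before the handoff.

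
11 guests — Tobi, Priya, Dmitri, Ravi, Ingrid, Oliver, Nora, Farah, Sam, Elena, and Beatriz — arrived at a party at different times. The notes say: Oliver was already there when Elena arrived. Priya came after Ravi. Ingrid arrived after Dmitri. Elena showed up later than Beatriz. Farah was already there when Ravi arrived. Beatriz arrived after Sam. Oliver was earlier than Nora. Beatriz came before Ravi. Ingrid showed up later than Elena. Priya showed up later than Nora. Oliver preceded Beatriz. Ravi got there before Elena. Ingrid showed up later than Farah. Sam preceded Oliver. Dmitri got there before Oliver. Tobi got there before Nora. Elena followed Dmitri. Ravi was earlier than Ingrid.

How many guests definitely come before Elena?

Directly stated before Elena: Beatriz, Dmitri, Oliver, and Ravi.
Farah reaches Elena via Farah → Ravi → Elena.
Sam reaches Elena via Sam → Oliver → Elena.
No chain forces Tobi (or any of the others) ahead of Elena.
That's Beatriz, Dmitri, Farah, Oliver, Ravi, and Sam — 6 in all.

6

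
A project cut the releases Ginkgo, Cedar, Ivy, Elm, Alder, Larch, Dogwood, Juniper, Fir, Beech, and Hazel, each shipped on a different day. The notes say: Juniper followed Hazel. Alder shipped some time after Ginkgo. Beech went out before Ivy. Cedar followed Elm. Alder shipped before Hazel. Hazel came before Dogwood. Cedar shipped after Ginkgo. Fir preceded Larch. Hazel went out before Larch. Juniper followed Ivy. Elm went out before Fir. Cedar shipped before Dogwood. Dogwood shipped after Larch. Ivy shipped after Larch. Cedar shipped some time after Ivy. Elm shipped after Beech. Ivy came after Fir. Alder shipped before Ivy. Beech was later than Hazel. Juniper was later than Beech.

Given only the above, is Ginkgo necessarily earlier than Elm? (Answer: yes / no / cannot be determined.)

yes

Chain the constraints: Ginkgo → Alder → Hazel → Beech → Elm. Each link is directly stated, so Ginkgo comes before Elm.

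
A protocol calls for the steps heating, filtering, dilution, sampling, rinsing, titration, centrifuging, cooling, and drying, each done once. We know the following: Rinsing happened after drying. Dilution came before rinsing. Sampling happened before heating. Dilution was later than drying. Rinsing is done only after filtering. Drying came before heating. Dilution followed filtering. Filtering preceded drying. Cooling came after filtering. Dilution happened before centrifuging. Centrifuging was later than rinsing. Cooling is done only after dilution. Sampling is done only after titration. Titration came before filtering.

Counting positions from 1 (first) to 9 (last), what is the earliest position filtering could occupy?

2

Titration must come before filtering — 1 forced predecessor.
Nothing else is forced ahead of filtering, so its earliest slot is position 1 + 1 = 2.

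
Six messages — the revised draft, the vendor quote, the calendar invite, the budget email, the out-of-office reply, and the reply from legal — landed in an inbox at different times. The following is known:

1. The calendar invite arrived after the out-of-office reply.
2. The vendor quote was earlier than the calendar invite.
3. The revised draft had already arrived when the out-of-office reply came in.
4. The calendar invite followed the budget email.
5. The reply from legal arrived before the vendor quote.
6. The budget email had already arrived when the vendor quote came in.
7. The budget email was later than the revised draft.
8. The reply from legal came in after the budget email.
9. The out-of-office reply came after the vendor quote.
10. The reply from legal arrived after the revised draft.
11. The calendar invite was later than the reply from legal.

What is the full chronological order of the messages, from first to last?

the revised draft, the budget email, the reply from legal, the vendor quote, the out-of-office reply, the calendar invite

The constraints fix every adjacent pair, so only one ordering works:
the revised draft → the budget email → the reply from legal → the vendor quote → the out-of-office reply → the calendar invite.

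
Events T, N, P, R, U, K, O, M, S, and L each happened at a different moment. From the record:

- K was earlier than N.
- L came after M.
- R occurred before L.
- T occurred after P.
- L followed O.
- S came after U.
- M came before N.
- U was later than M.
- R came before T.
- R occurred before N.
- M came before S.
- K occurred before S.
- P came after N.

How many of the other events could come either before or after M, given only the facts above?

Forced after M: L, N, P, S, T, and U.
That leaves K, O, and R with no forced order relative to M — 3.

3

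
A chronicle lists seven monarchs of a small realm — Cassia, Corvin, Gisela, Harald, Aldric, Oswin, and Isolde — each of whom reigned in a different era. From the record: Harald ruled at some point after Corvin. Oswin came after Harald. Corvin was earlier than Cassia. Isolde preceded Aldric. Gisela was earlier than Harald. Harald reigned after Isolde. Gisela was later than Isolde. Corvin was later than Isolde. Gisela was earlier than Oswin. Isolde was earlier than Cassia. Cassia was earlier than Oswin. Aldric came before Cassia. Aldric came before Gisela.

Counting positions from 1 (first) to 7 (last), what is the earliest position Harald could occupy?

5

Aldric, Corvin, Gisela, and Isolde must all come before Harald — 4 forced predecessors.
Nothing else is forced ahead of Harald, so their earliest slot is position 4 + 1 = 5.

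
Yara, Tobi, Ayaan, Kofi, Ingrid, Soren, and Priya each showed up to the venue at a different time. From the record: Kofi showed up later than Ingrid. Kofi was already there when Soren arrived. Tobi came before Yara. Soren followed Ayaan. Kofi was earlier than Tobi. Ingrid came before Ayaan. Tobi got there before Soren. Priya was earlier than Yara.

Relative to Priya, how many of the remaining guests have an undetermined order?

Forced after Priya: Yara.
That leaves Ayaan, Ingrid, Kofi, Soren, and Tobi with no forced order relative to Priya — 5.

5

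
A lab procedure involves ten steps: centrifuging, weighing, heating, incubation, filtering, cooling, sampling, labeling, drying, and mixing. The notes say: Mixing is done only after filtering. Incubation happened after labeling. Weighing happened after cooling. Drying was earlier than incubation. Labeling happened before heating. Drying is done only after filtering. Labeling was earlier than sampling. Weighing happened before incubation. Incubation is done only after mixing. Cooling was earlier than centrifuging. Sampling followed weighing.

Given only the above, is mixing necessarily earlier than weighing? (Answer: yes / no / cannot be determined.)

cannot be determined

No chain of stated constraints runs from mixing to weighing, and none runs from weighing to mixing either.
So the relative order of mixing and weighing is not fixed by the given facts.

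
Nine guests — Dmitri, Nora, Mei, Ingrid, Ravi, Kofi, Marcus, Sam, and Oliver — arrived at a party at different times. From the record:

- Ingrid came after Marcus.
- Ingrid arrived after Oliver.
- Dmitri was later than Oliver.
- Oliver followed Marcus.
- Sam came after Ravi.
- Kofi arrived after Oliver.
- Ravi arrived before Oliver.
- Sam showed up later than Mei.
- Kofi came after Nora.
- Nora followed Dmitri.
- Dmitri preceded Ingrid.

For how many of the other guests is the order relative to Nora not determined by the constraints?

3

Forced before Nora: Dmitri, Marcus, Oliver, and Ravi; forced after Nora: Kofi.
That leaves Ingrid, Mei, and Sam with no forced order relative to Nora — 3.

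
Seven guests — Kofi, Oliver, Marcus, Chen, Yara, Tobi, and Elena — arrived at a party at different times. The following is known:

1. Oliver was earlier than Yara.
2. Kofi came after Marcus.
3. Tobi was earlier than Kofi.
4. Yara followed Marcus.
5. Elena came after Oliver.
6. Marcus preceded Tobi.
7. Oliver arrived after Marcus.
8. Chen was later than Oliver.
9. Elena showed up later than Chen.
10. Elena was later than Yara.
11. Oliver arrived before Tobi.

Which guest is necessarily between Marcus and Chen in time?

Tracing the constraints gives Marcus → Oliver → Chen, so Oliver sits after Marcus and before Chen.
No other guest is forced both after Marcus and before Chen.

Oliver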